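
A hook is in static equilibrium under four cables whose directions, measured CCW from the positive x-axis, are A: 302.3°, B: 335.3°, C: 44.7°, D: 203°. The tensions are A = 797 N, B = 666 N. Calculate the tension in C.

Resolve: ΣF_x = 797 cos 302.3° + 666 cos 335.3° + T_C cos 44.7° + T_D cos 203° = 0.
        ΣF_y = 797 sin 302.3° + 666 sin 335.3° + T_C sin 44.7° + T_D sin 203° = 0.
The known terms sum to (1031, -952) N, so 0.7108 T_C − 0.9205 T_D = -1031 and 0.7034 T_C − 0.3907 T_D = 952.
Solving simultaneously: T_C = 3459 N, T_D = 3791 N.

T_C ≈ 3460 N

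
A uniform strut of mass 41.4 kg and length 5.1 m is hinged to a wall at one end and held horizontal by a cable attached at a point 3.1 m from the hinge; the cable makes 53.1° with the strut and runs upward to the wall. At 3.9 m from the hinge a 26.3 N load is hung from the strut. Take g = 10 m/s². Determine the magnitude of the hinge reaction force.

Take torques about the hinge: T sin 53.1° · 3.1 = 41.4×10×2.55 + 26.3×3.9 = 1158.3 N·m.
So T = 1158.3 / (0.7997 × 3.1) = 467.23 N.
ΣF_x = 0: H_x = T cos 53.1° = 280.53 N.
ΣF_y = 0: H_y = (41.4×10 + 26.3) − T sin 53.1° = 440.3 − 373.64 = 66.665 N.
|H| = √(H_x² + H_y²) = √((280.53)² + (66.665)²) = 288.35 N.

|H| ≈ 288 N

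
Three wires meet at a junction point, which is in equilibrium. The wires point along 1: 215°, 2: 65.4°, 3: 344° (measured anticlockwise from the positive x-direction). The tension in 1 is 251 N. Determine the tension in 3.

Resolve: ΣF_x = 251 cos 215° + T_2 cos 65.4° + T_3 cos 344° = 0.
        ΣF_y = 251 sin 215° + T_2 sin 65.4° + T_3 sin 344° = 0.
The known terms sum to (-205.6, -144) N, so 0.4163 T_2 + 0.9613 T_3 = 205.6 and 0.9092 T_2 − 0.2756 T_3 = 144.
Solving simultaneously: T_2 = 197.3 N, T_3 = 128.5 N.

T_3 ≈ 128 N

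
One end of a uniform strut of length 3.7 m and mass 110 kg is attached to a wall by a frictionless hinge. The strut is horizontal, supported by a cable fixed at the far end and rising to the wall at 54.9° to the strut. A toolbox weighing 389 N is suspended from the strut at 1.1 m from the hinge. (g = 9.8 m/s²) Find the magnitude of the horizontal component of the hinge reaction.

Take torques about the hinge: T sin 54.9° · 3.7 = 110×9.8×1.85 + 389×1.1 = 2422.2 N·m.
So T = 2422.2 / (0.8181 × 3.7) = 800.16 N.
ΣF_x = 0: H_x = T cos 54.9° = 460.09 N.

H_x ≈ 460 N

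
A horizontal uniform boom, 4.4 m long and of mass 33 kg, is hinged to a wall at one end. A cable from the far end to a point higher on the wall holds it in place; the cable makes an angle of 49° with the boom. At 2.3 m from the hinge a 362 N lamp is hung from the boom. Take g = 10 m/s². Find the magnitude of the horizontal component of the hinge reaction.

Take torques about the hinge: T sin 49° · 4.4 = 33×10×2.2 + 362×2.3 = 1558.6 N·m.
So T = 1558.6 / (0.7547 × 4.4) = 469.36 N.
ΣF_x = 0: H_x = T cos 49° = 307.93 N.

H_x ≈ 308 N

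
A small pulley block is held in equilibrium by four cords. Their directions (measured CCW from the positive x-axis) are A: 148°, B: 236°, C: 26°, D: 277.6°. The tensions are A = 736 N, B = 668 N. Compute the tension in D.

Resolve: ΣF_x = 736 cos 148° + 668 cos 236° + T_C cos 26° + T_D cos 277.6° = 0.
        ΣF_y = 736 sin 148° + 668 sin 236° + T_C sin 26° + T_D sin 277.6° = 0.
The known terms sum to (-997.7, -163.8) N, so 0.8988 T_C + 0.1323 T_D = 997.7 and 0.4384 T_C − 0.9912 T_D = 163.8.
Solving simultaneously: T_C = 1065 N, T_D = 305.8 N.

T_D ≈ 306 N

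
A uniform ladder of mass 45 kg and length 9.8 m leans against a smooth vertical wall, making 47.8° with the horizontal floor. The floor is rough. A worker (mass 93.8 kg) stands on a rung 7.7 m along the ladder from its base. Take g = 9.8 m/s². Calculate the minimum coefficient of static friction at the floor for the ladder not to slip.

ΣF_y = 0: N_floor = 45×9.8 + 93.8×9.8 = 1360.2 N.
Torques about the foot: N_wall · 9.8 sin 47.8° = 45×9.8×4.9 cos 47.8° + 93.8×9.8×7.7 cos 47.8° → N_wall = 854.84 N.
ΣF_x = 0: f_floor = N_wall = 854.84 N.
μ_min = f_floor / N_floor = 854.84 / 1360.2 = 0.6284.

μ_min ≈ 0.628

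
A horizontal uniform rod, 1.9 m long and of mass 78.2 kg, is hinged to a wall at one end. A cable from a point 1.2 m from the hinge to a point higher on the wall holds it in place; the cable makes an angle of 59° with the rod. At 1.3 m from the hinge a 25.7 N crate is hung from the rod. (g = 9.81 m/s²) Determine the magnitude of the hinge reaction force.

Take torques about the hinge: T sin 59° · 1.2 = 78.2×9.81×0.95 + 25.7×1.3 = 762.19 N·m.
So T = 762.19 / (0.8572 × 1.2) = 741 N.
ΣF_x = 0: H_x = T cos 59° = 381.64 N.
ΣF_y = 0: H_y = (78.2×9.81 + 25.7) − T sin 59° = 792.84 − 635.16 = 157.68 N.
|H| = √(H_x² + H_y²) = √((381.64)² + (157.68)²) = 412.93 N.

|H| ≈ 413 N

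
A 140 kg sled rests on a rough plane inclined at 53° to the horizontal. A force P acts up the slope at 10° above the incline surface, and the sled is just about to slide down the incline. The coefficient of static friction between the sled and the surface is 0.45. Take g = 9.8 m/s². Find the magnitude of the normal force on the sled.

On the verge of sliding down the incline, friction equals μN and acts up the slope.
Perpendicular: N + P sin 10° = W cos 53° = 825.7 N.
Along incline: P cos 10° + μN = W sin 53° with W sin 53° = 1096 N.
Solving the pair for P and N: P = 798.7 N, N = 687 N (and f = μN = 309.1 N).

N ≈ 687 N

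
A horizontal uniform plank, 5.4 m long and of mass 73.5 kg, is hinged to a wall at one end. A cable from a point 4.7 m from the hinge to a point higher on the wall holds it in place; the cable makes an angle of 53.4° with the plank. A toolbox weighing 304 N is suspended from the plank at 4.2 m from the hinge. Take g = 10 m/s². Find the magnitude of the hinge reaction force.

Take torques about the hinge: T sin 53.4° · 4.7 = 73.5×10×2.7 + 304×4.2 = 3261.3 N·m.
So T = 3261.3 / (0.8028 × 4.7) = 864.32 N.
ΣF_x = 0: H_x = T cos 53.4° = 515.33 N.
ΣF_y = 0: H_y = (73.5×10 + 304) − T sin 53.4° = 1039 − 693.89 = 345.11 N.
|H| = √(H_x² + H_y²) = √((515.33)² + (345.11)²) = 620.21 N.

|H| ≈ 620 N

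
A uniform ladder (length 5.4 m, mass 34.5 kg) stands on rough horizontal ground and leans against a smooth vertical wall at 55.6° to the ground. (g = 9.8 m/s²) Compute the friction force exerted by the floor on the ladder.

Torques about the foot: N_wall · 5.4 sin 55.6° = 34.5×9.8×2.7 cos 55.6° → N_wall = 115.75 N.
ΣF_x = 0: f_floor = N_wall = 115.75 N.

f ≈ 116 N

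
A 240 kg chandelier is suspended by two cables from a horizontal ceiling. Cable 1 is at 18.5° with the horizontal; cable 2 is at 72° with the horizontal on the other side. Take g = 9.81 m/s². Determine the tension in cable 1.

Weight W = 240 × 9.81 = 2354 N acts straight down.
Horizontal: T_1 cos 18.5° = T_2 cos 72°  →  T_2 = 3.069 T_1.
Vertical: T_1 sin 18.5° + T_2 sin 72° = 2354.
Substituting the horizontal relation into the vertical equation gives 3.236 T_1 = 2354, so T_1 = 727.6 N.

T_1 ≈ 728 N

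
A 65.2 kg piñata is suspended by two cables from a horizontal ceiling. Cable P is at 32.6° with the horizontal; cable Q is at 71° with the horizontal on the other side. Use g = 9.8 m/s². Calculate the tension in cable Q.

T_Q ≈ 554 N

Weight W = 65.2 × 9.8 = 639 N acts straight down.
Horizontal: T_P cos 32.6° = T_Q cos 71°  →  T_P = 0.3865 T_Q.
Vertical: T_P sin 32.6° + T_Q sin 71° = 639.
Substituting the horizontal relation into the vertical equation gives 1.154 T_Q = 639, so T_Q = 553.8 N.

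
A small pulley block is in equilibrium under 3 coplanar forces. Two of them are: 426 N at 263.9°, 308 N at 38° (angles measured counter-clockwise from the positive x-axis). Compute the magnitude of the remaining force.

F ≈ 306 N

Sum the known components: ΣF_x = 197.4 N, ΣF_y = -234 N.
For equilibrium the remaining force must supply (−ΣF_x, −ΣF_y) = (-197.4, 234) N.
Magnitude = √((-197.4)² + (234)²) = 306.1 N; direction = atan2(234, -197.4) = 130.2°.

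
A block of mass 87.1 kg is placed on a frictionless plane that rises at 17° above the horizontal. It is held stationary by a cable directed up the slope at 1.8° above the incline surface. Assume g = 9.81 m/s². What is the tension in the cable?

Take axes along and perpendicular to the incline. Weight components: W sin 17° = 249.8 N down-slope, W cos 17° = 817.1 N into the surface.
Along incline: T cos 1.8° = W sin 17° → T = 249.9 N.
Perpendicular: N = W cos 17° − T sin 1.8° = 809.3 N.

T ≈ 250 N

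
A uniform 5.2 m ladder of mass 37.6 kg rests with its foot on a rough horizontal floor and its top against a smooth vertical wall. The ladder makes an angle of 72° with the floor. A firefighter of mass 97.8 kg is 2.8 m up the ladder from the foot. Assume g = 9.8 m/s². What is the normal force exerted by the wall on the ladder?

N_wall ≈ 228 N

Torques about the foot: N_wall · 5.2 sin 72° = 37.6×9.8×2.6 cos 72° + 97.8×9.8×2.8 cos 72° → N_wall = 227.55 N.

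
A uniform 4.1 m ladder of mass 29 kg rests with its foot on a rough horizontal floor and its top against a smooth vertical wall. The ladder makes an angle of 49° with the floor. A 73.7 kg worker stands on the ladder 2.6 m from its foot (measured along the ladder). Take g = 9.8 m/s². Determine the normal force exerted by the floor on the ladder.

N_floor ≈ 1010 N

ΣF_y = 0: N_floor = 29×9.8 + 73.7×9.8 = 1006.5 N.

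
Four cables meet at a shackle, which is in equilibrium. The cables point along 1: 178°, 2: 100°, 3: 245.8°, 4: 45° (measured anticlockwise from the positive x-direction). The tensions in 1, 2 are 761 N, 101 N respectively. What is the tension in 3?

T_3 ≈ 1800 N

Resolve: ΣF_x = 761 cos 178° + 101 cos 100° + T_3 cos 245.8° + T_4 cos 45° = 0.
        ΣF_y = 761 sin 178° + 101 sin 100° + T_3 sin 245.8° + T_4 sin 45° = 0.
The known terms sum to (-778.1, 126) N, so -0.4099 T_3 + 0.7071 T_4 = 778.1 and -0.9121 T_3 + 0.7071 T_4 = -126.
Solving simultaneously: T_3 = 1800 N, T_4 = 2144 N.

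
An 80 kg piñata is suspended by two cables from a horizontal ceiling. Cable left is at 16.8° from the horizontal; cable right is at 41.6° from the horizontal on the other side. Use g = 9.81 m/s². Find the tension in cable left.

T_left ≈ 689 N

Weight W = 80 × 9.81 = 784.8 N acts straight down.
Horizontal: T_left cos 16.8° = T_right cos 41.6°  →  T_right = 1.28 T_left.
Vertical: T_left sin 16.8° + T_right sin 41.6° = 784.8.
Substituting the horizontal relation into the vertical equation gives 1.139 T_left = 784.8, so T_left = 689 N.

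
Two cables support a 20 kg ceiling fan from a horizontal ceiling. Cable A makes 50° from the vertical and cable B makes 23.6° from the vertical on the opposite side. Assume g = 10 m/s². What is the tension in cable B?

Angles from the horizontal: cable A is 90° − 50° = 40°, cable B is 90° − 23.6° = 66.4°.
Weight W = 20 × 10 = 200 N acts straight down.
Horizontal: T_A cos 40° = T_B cos 66.4°  →  T_A = 0.5226 T_B.
Vertical: T_A sin 40° + T_B sin 66.4° = 200.
Substituting the horizontal relation into the vertical equation gives 1.252 T_B = 200, so T_B = 159.7 N.

T_B ≈ 160 N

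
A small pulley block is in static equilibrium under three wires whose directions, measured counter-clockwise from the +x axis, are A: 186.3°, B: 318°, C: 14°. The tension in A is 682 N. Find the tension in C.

Resolve: ΣF_x = 682 cos 186.3° + T_B cos 318° + T_C cos 14° = 0.
        ΣF_y = 682 sin 186.3° + T_B sin 318° + T_C sin 14° = 0.
The known terms sum to (-677.9, -74.84) N, so 0.7431 T_B + 0.9703 T_C = 677.9 and -0.6691 T_B + 0.2419 T_C = 74.84.
Solving simultaneously: T_B = 110.2 N, T_C = 614.2 N.

T_C ≈ 614 N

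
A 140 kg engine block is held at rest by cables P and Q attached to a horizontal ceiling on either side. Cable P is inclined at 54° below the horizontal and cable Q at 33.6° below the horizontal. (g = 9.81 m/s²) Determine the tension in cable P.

Weight W = 140 × 9.81 = 1373 N acts straight down.
Horizontal: T_P cos 54° = T_Q cos 33.6°  →  T_Q = 0.7057 T_P.
Vertical: T_P sin 54° + T_Q sin 33.6° = 1373.
Substituting the horizontal relation into the vertical equation gives 1.2 T_P = 1373, so T_P = 1145 N.

T_P ≈ 1140 N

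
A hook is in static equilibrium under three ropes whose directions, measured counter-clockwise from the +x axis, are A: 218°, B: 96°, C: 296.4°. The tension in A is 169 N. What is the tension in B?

T_B ≈ 475 N

Resolve: ΣF_x = 169 cos 218° + T_B cos 96° + T_C cos 296.4° = 0.
        ΣF_y = 169 sin 218° + T_B sin 96° + T_C sin 296.4° = 0.
The known terms sum to (-133.2, -104) N, so -0.1045 T_B + 0.4446 T_C = 133.2 and 0.9945 T_B − 0.8957 T_C = 104.
Solving simultaneously: T_B = 474.9 N, T_C = 411.2 N.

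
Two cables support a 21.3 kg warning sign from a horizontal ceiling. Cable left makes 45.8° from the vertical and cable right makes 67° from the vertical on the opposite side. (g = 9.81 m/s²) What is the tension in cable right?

Angles from the horizontal: cable left is 90° − 45.8° = 44.2°, cable right is 90° − 67° = 23°.
Weight W = 21.3 × 9.81 = 209 N acts straight down.
Horizontal: T_left cos 44.2° = T_right cos 23°  →  T_left = 1.284 T_right.
Vertical: T_left sin 44.2° + T_right sin 23° = 209.
Substituting the horizontal relation into the vertical equation gives 1.286 T_right = 209, so T_right = 162.5 N.

T_right ≈ 162 N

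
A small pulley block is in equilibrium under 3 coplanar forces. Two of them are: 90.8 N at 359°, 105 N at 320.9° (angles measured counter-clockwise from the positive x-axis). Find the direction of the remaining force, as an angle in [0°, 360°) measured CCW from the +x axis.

θ ≈ 159°

Sum the known components: ΣF_x = 172.3 N, ΣF_y = -67.81 N.
For equilibrium the remaining force must supply (−ΣF_x, −ΣF_y) = (-172.3, 67.81) N.
Magnitude = √((-172.3)² + (67.81)²) = 185.1 N; direction = atan2(67.81, -172.3) = 158.5°.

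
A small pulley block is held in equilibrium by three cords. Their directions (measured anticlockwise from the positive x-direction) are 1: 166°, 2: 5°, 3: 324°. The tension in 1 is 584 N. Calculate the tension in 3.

T_3 ≈ 290 N

Resolve: ΣF_x = 584 cos 166° + T_2 cos 5° + T_3 cos 324° = 0.
        ΣF_y = 584 sin 166° + T_2 sin 5° + T_3 sin 324° = 0.
The known terms sum to (-566.7, 141.3) N, so 0.9962 T_2 + 0.8090 T_3 = 566.7 and 0.0872 T_2 − 0.5878 T_3 = -141.3.
Solving simultaneously: T_2 = 333.5 N, T_3 = 289.8 N.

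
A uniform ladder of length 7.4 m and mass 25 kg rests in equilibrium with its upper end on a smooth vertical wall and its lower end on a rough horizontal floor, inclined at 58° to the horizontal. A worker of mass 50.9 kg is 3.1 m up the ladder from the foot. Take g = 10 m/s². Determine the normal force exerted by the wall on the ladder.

Torques about the foot: N_wall · 7.4 sin 58° = 25×10×3.7 cos 58° + 50.9×10×3.1 cos 58° → N_wall = 211.35 N.

N_wall ≈ 211 N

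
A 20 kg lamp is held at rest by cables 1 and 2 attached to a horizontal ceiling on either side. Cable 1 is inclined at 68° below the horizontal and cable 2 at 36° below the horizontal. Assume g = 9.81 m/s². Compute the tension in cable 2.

Weight W = 20 × 9.81 = 196.2 N acts straight down.
Horizontal: T_1 cos 68° = T_2 cos 36°  →  T_1 = 2.16 T_2.
Vertical: T_1 sin 68° + T_2 sin 36° = 196.2.
Substituting the horizontal relation into the vertical equation gives 2.59 T_2 = 196.2, so T_2 = 75.75 N.

T_2 ≈ 75.7 N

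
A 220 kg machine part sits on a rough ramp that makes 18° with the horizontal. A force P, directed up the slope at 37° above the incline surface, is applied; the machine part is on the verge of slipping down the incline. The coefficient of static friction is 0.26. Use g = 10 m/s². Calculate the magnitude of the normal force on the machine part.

N ≈ 1970 N

On the verge of sliding down the incline, friction equals μN and acts up the slope.
Perpendicular: N + P sin 37° = W cos 18° = 2092 N.
Along incline: P cos 37° + μN = W sin 18° with W sin 18° = 679.8 N.
Solving the pair for P and N: P = 211.5 N, N = 1965 N (and f = μN = 510.9 N).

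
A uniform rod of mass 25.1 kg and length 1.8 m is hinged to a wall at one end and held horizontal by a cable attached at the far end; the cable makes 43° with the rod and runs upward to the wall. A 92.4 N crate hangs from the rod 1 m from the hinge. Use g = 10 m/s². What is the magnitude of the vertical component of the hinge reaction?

|H_y| ≈ 167 N

Take torques about the hinge: T sin 43° · 1.8 = 25.1×10×0.9 + 92.4×1 = 318.3 N·m.
So T = 318.3 / (0.6820 × 1.8) = 259.29 N.
ΣF_y = 0: H_y = (25.1×10 + 92.4) − T sin 43° = 343.4 − 176.83 = 166.57 N.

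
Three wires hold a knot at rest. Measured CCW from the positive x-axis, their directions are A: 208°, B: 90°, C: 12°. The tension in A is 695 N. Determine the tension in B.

Resolve: ΣF_x = 695 cos 208° + T_B cos 90° + T_C cos 12° = 0.
        ΣF_y = 695 sin 208° + T_B sin 90° + T_C sin 12° = 0.
The known terms sum to (-613.6, -326.3) N, so 0.0000 T_B + 0.9781 T_C = 613.6 and 1.0000 T_B + 0.2079 T_C = 326.3.
Solving simultaneously: T_B = 195.8 N, T_C = 627.4 N.

T_B ≈ 196 N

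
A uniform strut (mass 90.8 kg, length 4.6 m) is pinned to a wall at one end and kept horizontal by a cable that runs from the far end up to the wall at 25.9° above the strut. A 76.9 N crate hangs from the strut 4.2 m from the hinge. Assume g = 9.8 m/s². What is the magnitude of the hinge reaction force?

|H| ≈ 1150 N

Take torques about the hinge: T sin 25.9° · 4.6 = 90.8×9.8×2.3 + 76.9×4.2 = 2369.6 N·m.
So T = 2369.6 / (0.4368 × 4.6) = 1179.3 N.
ΣF_x = 0: H_x = T cos 25.9° = 1060.9 N.
ΣF_y = 0: H_y = (90.8×9.8 + 76.9) − T sin 25.9° = 966.74 − 515.13 = 451.61 N.
|H| = √(H_x² + H_y²) = √((1060.9)² + (451.61)²) = 1153 N.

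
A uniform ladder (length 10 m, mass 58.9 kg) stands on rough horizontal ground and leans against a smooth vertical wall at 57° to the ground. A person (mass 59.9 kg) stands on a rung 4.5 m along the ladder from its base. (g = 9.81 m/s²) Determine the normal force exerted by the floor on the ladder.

N_floor ≈ 1170 N

ΣF_y = 0: N_floor = 58.9×9.81 + 59.9×9.81 = 1165.4 N.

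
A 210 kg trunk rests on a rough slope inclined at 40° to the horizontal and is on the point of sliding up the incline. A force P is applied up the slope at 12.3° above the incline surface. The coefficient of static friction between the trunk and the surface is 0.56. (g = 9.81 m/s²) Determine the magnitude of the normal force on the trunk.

On the verge of sliding up the incline, friction equals μN and acts down the slope.
Perpendicular: N + P sin 12.3° = W cos 40° = 1578 N.
Along incline: P cos 12.3° = W sin 40° + μN  with W sin 40° = 1324 N.
Solving the pair for P and N: P = 2014 N, N = 1149 N (and f = μN = 643.5 N).

N ≈ 1150 N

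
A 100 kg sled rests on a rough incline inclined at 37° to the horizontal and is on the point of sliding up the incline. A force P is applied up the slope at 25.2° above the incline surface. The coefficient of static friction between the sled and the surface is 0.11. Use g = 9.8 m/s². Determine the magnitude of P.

P ≈ 710 N

On the verge of sliding up the incline, friction equals μN and acts down the slope.
Perpendicular: N + P sin 25.2° = W cos 37° = 782.7 N.
Along incline: P cos 25.2° = W sin 37° + μN  with W sin 37° = 589.8 N.
Solving the pair for P and N: P = 710.2 N, N = 480.3 N (and f = μN = 52.83 N).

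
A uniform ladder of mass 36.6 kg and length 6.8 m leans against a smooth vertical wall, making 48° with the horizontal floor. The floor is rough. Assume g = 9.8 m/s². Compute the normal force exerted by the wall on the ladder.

N_wall ≈ 161 N

Torques about the foot: N_wall · 6.8 sin 48° = 36.6×9.8×3.4 cos 48° → N_wall = 161.48 N.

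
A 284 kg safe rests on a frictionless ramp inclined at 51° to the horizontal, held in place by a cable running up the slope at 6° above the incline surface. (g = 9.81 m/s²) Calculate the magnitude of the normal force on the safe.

Take axes along and perpendicular to the incline. Weight components: W sin 51° = 2165 N down-slope, W cos 51° = 1753 N into the surface.
Along incline: T cos 6° = W sin 51° → T = 2177 N.
Perpendicular: N = W cos 51° − T sin 6° = 1526 N.

N ≈ 1530 N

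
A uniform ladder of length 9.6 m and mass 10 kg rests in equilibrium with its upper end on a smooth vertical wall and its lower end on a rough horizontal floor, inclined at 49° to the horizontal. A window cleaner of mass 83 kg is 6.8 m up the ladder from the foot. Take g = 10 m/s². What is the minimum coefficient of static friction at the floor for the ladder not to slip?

ΣF_y = 0: N_floor = 10×10 + 83×10 = 930 N.
Torques about the foot: N_wall · 9.6 sin 49° = 10×10×4.8 cos 49° + 83×10×6.8 cos 49° → N_wall = 554.53 N.
ΣF_x = 0: f_floor = N_wall = 554.53 N.
μ_min = f_floor / N_floor = 554.53 / 930 = 0.5963.

μ_min ≈ 0.596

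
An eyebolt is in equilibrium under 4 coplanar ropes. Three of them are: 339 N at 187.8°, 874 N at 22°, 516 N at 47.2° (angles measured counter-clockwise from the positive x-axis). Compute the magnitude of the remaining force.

F ≈ 1060 N

Sum the known components: ΣF_x = 825.1 N, ΣF_y = 660 N.
For equilibrium the remaining force must supply (−ΣF_x, −ΣF_y) = (-825.1, -660) N.
Magnitude = √((-825.1)² + (-660)²) = 1057 N; direction = atan2(-660, -825.1) = 218.7°.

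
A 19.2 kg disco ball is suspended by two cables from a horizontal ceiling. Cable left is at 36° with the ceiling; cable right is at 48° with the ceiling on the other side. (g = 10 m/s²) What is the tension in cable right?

T_right ≈ 156 N

Weight W = 19.2 × 10 = 192 N acts straight down.
Horizontal: T_left cos 36° = T_right cos 48°  →  T_left = 0.8271 T_right.
Vertical: T_left sin 36° + T_right sin 48° = 192.
Substituting the horizontal relation into the vertical equation gives 1.229 T_right = 192, so T_right = 156.2 N.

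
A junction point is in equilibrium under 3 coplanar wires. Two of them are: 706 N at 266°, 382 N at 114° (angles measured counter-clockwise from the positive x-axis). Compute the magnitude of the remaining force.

Sum the known components: ΣF_x = -204.6 N, ΣF_y = -355.3 N.
For equilibrium the remaining force must supply (−ΣF_x, −ΣF_y) = (204.6, 355.3) N.
Magnitude = √((204.6)² + (355.3)²) = 410 N; direction = atan2(355.3, 204.6) = 60.1°.

F ≈ 410 N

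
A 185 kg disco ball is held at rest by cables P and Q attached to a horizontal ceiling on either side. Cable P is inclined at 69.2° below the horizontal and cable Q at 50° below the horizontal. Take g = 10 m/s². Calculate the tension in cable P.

Weight W = 185 × 10 = 1850 N acts straight down.
Horizontal: T_P cos 69.2° = T_Q cos 50°  →  T_Q = 0.5524 T_P.
Vertical: T_P sin 69.2° + T_Q sin 50° = 1850.
Substituting the horizontal relation into the vertical equation gives 1.358 T_P = 1850, so T_P = 1362 N.

T_P ≈ 1360 N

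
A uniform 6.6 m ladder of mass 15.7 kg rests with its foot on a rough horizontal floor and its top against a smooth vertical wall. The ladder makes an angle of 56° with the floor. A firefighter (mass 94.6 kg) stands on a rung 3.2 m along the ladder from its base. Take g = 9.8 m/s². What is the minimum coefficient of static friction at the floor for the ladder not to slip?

μ_min ≈ 0.328

ΣF_y = 0: N_floor = 15.7×9.8 + 94.6×9.8 = 1080.9 N.
Torques about the foot: N_wall · 6.6 sin 56° = 15.7×9.8×3.3 cos 56° + 94.6×9.8×3.2 cos 56° → N_wall = 355.08 N.
ΣF_x = 0: f_floor = N_wall = 355.08 N.
μ_min = f_floor / N_floor = 355.08 / 1080.9 = 0.3285.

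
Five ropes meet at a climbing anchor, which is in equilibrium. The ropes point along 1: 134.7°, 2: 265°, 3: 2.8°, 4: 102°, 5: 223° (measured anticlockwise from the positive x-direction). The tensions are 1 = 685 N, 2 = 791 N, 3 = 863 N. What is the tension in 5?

T_5 ≈ 292 N

Resolve: ΣF_x = 685 cos 134.7° + 791 cos 265° + 863 cos 2.8° + T_4 cos 102° + T_5 cos 223° = 0.
        ΣF_y = 685 sin 134.7° + 791 sin 265° + 863 sin 2.8° + T_4 sin 102° + T_5 sin 223° = 0.
The known terms sum to (311.2, -258.9) N, so -0.2079 T_4 − 0.7314 T_5 = -311.2 and 0.9781 T_4 − 0.6820 T_5 = 258.9.
Solving simultaneously: T_4 = 468.5 N, T_5 = 292.3 N.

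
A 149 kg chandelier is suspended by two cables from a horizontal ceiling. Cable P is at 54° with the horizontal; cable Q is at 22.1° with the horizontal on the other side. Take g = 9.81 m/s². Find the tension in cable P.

Weight W = 149 × 9.81 = 1462 N acts straight down.
Horizontal: T_P cos 54° = T_Q cos 22.1°  →  T_Q = 0.6344 T_P.
Vertical: T_P sin 54° + T_Q sin 22.1° = 1462.
Substituting the horizontal relation into the vertical equation gives 1.048 T_P = 1462, so T_P = 1395 N.

T_P ≈ 1400 N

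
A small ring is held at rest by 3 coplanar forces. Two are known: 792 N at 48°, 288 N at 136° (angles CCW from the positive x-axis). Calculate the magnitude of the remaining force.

F ≈ 852 N

Sum the known components: ΣF_x = 322.8 N, ΣF_y = 788.6 N.
For equilibrium the remaining force must supply (−ΣF_x, −ΣF_y) = (-322.8, -788.6) N.
Magnitude = √((-322.8)² + (-788.6)²) = 852.1 N; direction = atan2(-788.6, -322.8) = 247.7°.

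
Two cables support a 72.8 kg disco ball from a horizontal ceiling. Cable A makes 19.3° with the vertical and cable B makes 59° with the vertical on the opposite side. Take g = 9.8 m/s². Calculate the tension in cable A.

Angles from the horizontal: cable A is 90° − 19.3° = 70.7°, cable B is 90° − 59° = 31°.
Weight W = 72.8 × 9.8 = 713.4 N acts straight down.
Horizontal: T_A cos 70.7° = T_B cos 31°  →  T_B = 0.3856 T_A.
Vertical: T_A sin 70.7° + T_B sin 31° = 713.4.
Substituting the horizontal relation into the vertical equation gives 1.142 T_A = 713.4, so T_A = 624.5 N.

T_A ≈ 625 N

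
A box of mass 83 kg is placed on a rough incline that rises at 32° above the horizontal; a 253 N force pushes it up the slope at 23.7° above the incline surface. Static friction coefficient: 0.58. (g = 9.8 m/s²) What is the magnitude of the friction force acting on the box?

f ≈ 199 N

Axes along / perpendicular to the incline. W sin 32° = 431 N down-slope; W cos 32° = 689.8 N into the surface.
Perpendicular: N = W cos 32° − P sin 23.7° = 689.8 − 101.7 = 588.1 N.
Along incline: P cos 23.7° + f = W sin 32° (friction acts up-slope) → f = 431 − 231.7 = 199.4 N.
|f| = 199.4 N ≤ μN = 341.1 N, so the box is indeed static.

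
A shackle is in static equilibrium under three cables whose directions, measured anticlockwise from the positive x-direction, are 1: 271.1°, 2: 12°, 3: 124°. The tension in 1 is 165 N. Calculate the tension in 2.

T_2 ≈ 96.7 N

Resolve: ΣF_x = 165 cos 271.1° + T_2 cos 12° + T_3 cos 124° = 0.
        ΣF_y = 165 sin 271.1° + T_2 sin 12° + T_3 sin 124° = 0.
The known terms sum to (3.168, -165) N, so 0.9781 T_2 − 0.5592 T_3 = -3.168 and 0.2079 T_2 + 0.8290 T_3 = 165.
Solving simultaneously: T_2 = 96.66 N, T_3 = 174.7 N.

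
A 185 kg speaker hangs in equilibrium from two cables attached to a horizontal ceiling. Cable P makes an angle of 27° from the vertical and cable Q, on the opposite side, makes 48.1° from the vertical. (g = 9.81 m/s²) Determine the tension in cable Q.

Angles from the horizontal: cable P is 90° − 27° = 63°, cable Q is 90° − 48.1° = 41.9°.
Weight W = 185 × 9.81 = 1815 N acts straight down.
Horizontal: T_P cos 63° = T_Q cos 41.9°  →  T_P = 1.639 T_Q.
Vertical: T_P sin 63° + T_Q sin 41.9° = 1815.
Substituting the horizontal relation into the vertical equation gives 2.129 T_Q = 1815, so T_Q = 852.6 N.

T_Q ≈ 853 N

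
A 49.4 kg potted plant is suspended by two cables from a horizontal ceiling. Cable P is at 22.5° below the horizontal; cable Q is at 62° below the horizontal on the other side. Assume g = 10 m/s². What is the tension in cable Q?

T_Q ≈ 459 N

Weight W = 49.4 × 10 = 494 N acts straight down.
Horizontal: T_P cos 22.5° = T_Q cos 62°  →  T_P = 0.5082 T_Q.
Vertical: T_P sin 22.5° + T_Q sin 62° = 494.
Substituting the horizontal relation into the vertical equation gives 1.077 T_Q = 494, so T_Q = 458.5 N.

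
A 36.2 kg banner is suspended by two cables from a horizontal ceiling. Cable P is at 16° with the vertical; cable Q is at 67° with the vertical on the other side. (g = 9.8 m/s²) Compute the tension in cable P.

T_P ≈ 329 N

Angles from the horizontal: cable P is 90° − 16° = 74°, cable Q is 90° − 67° = 23°.
Weight W = 36.2 × 9.8 = 354.8 N acts straight down.
Horizontal: T_P cos 74° = T_Q cos 23°  →  T_Q = 0.2994 T_P.
Vertical: T_P sin 74° + T_Q sin 23° = 354.8.
Substituting the horizontal relation into the vertical equation gives 1.078 T_P = 354.8, so T_P = 329 N.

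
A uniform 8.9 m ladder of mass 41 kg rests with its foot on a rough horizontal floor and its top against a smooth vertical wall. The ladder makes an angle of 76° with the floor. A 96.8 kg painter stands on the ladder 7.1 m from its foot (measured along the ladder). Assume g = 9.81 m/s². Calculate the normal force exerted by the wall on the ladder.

N_wall ≈ 239 N

Torques about the foot: N_wall · 8.9 sin 76° = 41×9.81×4.45 cos 76° + 96.8×9.81×7.1 cos 76° → N_wall = 239.02 N.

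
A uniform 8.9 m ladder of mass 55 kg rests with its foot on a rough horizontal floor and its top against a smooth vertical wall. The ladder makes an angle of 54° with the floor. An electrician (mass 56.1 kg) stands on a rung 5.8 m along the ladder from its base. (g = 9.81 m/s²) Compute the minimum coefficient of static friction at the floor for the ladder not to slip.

ΣF_y = 0: N_floor = 55×9.81 + 56.1×9.81 = 1089.9 N.
Torques about the foot: N_wall · 8.9 sin 54° = 55×9.81×4.45 cos 54° + 56.1×9.81×5.8 cos 54° → N_wall = 456.58 N.
ΣF_x = 0: f_floor = N_wall = 456.58 N.
μ_min = f_floor / N_floor = 456.58 / 1089.9 = 0.4189.

μ_min ≈ 0.419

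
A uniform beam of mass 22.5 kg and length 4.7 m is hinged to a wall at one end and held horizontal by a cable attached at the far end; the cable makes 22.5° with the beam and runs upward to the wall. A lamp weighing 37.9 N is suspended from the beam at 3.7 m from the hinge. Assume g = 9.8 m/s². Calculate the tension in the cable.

T ≈ 366 N

Take torques about the hinge: T sin 22.5° · 4.7 = 22.5×9.8×2.35 + 37.9×3.7 = 658.41 N·m.
So T = 658.41 / (0.3827 × 4.7) = 366.06 N.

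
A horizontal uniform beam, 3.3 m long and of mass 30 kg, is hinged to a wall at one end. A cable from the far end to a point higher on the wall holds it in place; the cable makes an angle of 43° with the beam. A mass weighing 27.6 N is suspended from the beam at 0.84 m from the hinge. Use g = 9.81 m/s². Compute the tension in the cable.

Take torques about the hinge: T sin 43° · 3.3 = 30×9.81×1.65 + 27.6×0.84 = 508.78 N·m.
So T = 508.78 / (0.6820 × 3.3) = 226.06 N.

T ≈ 226 N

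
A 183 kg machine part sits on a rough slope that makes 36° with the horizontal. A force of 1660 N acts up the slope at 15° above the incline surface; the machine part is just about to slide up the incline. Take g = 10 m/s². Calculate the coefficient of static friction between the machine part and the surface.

On the verge of sliding up the incline, friction is at its maximum μN and acts down the slope.
Perpendicular to incline: N = W cos 36° − P sin 15° = 1481 − 429.6 = 1051 N.
Along incline: P cos 15° − μN = W sin 36° → μ = −(W sin 36° − P cos 15°) / N = 0.5022.

μ ≈ 0.502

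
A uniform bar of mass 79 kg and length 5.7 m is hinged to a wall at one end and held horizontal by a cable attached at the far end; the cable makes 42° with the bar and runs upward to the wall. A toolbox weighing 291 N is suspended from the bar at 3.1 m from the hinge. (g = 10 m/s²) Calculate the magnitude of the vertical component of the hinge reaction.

|H_y| ≈ 528 N

Take torques about the hinge: T sin 42° · 5.7 = 79×10×2.85 + 291×3.1 = 3153.6 N·m.
So T = 3153.6 / (0.6691 × 5.7) = 826.84 N.
ΣF_y = 0: H_y = (79×10 + 291) − T sin 42° = 1081 − 553.26 = 527.74 N.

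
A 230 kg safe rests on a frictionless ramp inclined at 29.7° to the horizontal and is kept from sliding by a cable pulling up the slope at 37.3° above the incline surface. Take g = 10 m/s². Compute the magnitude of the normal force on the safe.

Take axes along and perpendicular to the incline. Weight components: W sin 29.7° = 1140 N down-slope, W cos 29.7° = 1998 N into the surface.
Along incline: T cos 37.3° = W sin 29.7° → T = 1433 N.
Perpendicular: N = W cos 29.7° − T sin 37.3° = 1130 N.

N ≈ 1130 N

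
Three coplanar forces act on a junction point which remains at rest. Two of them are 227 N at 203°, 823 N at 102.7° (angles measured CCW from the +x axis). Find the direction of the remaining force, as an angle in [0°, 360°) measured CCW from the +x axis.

Sum the known components: ΣF_x = -389.9 N, ΣF_y = 714.2 N.
For equilibrium the remaining force must supply (−ΣF_x, −ΣF_y) = (389.9, -714.2) N.
Magnitude = √((389.9)² + (-714.2)²) = 813.7 N; direction = atan2(-714.2, 389.9) = 298.6°.

θ ≈ 299°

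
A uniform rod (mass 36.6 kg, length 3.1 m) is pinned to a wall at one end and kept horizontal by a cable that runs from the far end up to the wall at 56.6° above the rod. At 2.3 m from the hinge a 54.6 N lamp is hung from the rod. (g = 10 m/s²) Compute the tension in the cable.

Take torques about the hinge: T sin 56.6° · 3.1 = 36.6×10×1.55 + 54.6×2.3 = 692.88 N·m.
So T = 692.88 / (0.8348 × 3.1) = 267.73 N.

T ≈ 268 N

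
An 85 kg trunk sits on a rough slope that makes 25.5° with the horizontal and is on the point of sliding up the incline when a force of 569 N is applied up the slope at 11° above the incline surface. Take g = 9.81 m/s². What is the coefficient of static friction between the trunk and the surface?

On the verge of sliding up the incline, friction is at its maximum μN and acts down the slope.
Perpendicular to incline: N = W cos 25.5° − P sin 11° = 752.6 − 108.6 = 644.1 N.
Along incline: P cos 11° − μN = W sin 25.5° → μ = −(W sin 25.5° − P cos 11°) / N = 0.3099.

μ ≈ 0.310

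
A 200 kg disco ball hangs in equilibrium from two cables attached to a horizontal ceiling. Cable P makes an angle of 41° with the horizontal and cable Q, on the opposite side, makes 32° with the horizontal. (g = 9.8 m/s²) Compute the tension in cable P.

Weight W = 200 × 9.8 = 1960 N acts straight down.
Horizontal: T_P cos 41° = T_Q cos 32°  →  T_Q = 0.8899 T_P.
Vertical: T_P sin 41° + T_Q sin 32° = 1960.
Substituting the horizontal relation into the vertical equation gives 1.128 T_P = 1960, so T_P = 1738 N.

T_P ≈ 1740 N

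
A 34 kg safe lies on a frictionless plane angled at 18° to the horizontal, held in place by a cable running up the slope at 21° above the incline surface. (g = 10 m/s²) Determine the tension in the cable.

Take axes along and perpendicular to the incline. Weight components: W sin 18° = 105.1 N down-slope, W cos 18° = 323.4 N into the surface.
Along incline: T cos 21° = W sin 18° → T = 112.5 N.
Perpendicular: N = W cos 18° − T sin 21° = 283 N.

T ≈ 113 N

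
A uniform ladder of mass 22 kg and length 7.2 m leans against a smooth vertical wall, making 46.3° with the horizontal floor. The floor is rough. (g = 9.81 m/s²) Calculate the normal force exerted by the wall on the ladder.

Torques about the foot: N_wall · 7.2 sin 46.3° = 22×9.81×3.6 cos 46.3° → N_wall = 103.12 N.

N_wall ≈ 103 N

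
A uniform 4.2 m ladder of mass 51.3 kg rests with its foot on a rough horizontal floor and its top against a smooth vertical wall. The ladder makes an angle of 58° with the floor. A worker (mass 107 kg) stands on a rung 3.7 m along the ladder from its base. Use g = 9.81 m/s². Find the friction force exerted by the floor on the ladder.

Torques about the foot: N_wall · 4.2 sin 58° = 51.3×9.81×2.1 cos 58° + 107×9.81×3.7 cos 58° → N_wall = 735.06 N.
ΣF_x = 0: f_floor = N_wall = 735.06 N.

f ≈ 735 N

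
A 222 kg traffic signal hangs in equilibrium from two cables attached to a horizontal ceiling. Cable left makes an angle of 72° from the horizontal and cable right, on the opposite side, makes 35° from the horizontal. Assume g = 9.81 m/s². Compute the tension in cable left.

T_left ≈ 1870 N

Weight W = 222 × 9.81 = 2178 N acts straight down.
Horizontal: T_left cos 72° = T_right cos 35°  →  T_right = 0.3772 T_left.
Vertical: T_left sin 72° + T_right sin 35° = 2178.
Substituting the horizontal relation into the vertical equation gives 1.167 T_left = 2178, so T_left = 1865 N.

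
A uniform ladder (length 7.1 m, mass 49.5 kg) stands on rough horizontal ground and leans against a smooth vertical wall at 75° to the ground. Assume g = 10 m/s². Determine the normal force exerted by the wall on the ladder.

Torques about the foot: N_wall · 7.1 sin 75° = 49.5×10×3.55 cos 75° → N_wall = 66.317 N.

N_wall ≈ 66.3 N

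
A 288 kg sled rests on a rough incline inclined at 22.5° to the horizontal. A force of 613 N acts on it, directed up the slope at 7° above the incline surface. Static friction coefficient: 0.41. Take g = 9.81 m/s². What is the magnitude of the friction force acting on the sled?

Axes along / perpendicular to the incline. W sin 22.5° = 1081 N down-slope; W cos 22.5° = 2610 N into the surface.
Perpendicular: N = W cos 22.5° − P sin 7° = 2610 − 74.71 = 2536 N.
Along incline: P cos 7° + f = W sin 22.5° (friction acts up-slope) → f = 1081 − 608.4 = 472.8 N.
|f| = 472.8 N ≤ μN = 1040 N, so the sled is indeed static.

f ≈ 473 N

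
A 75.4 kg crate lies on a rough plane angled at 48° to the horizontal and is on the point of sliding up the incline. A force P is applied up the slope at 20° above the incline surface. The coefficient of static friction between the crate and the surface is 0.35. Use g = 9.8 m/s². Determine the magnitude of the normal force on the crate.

On the verge of sliding up the incline, friction equals μN and acts down the slope.
Perpendicular: N + P sin 20° = W cos 48° = 494.4 N.
Along incline: P cos 20° = W sin 48° + μN  with W sin 48° = 549.1 N.
Solving the pair for P and N: P = 681.7 N, N = 261.3 N (and f = μN = 91.45 N).

N ≈ 261 N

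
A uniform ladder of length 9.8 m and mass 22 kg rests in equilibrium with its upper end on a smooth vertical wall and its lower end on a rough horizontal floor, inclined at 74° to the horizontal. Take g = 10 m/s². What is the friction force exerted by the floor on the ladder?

Torques about the foot: N_wall · 9.8 sin 74° = 22×10×4.9 cos 74° → N_wall = 31.542 N.
ΣF_x = 0: f_floor = N_wall = 31.542 N.

f ≈ 31.5 N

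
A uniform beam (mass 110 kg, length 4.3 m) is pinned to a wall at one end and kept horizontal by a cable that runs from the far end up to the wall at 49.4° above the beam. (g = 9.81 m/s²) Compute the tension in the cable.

Take torques about the hinge: T sin 49.4° · 4.3 = 110×9.81×2.15 = 2320.1 N·m.
So T = 2320.1 / (0.7593 × 4.3) = 710.62 N.

T ≈ 711 N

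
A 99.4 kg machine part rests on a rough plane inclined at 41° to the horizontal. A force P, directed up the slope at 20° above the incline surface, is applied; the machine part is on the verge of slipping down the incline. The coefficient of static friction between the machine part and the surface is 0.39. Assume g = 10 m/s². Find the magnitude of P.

P ≈ 446 N

On the verge of sliding down the incline, friction equals μN and acts up the slope.
Perpendicular: N + P sin 20° = W cos 41° = 750.2 N.
Along incline: P cos 20° + μN = W sin 41° with W sin 41° = 652.1 N.
Solving the pair for P and N: P = 445.9 N, N = 597.7 N (and f = μN = 233.1 N).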